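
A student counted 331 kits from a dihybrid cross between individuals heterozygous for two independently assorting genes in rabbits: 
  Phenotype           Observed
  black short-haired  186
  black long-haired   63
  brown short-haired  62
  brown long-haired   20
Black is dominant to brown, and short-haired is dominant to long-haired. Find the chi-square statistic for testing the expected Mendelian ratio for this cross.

0.037

A dihybrid F₂ with independent assortment and complete dominance at both loci gives a 9:3:3:1 phenotypic ratio.
Total ratio parts = 16. Expected numbers out of 331:
  black short-haired: 331 × 9/16 = 186.1875
  black long-haired: 331 × 3/16 = 62.0625
  brown short-haired: 331 × 3/16 = 62.0625
  brown long-haired: 331 × 1/16 = 20.6875
χ² = Σ (O − E)² / E
  black short-haired: (186 − 186.1875)² / 186.1875 = 0.0002
  black long-haired: (63 − 62.0625)² / 62.0625 = 0.0142
  brown short-haired: (62 − 62.0625)² / 62.0625 = 0.0001
  brown long-haired: (20 − 20.6875)² / 20.6875 = 0.0228
χ² = 0.0002 + 0.0142 + 0.0001 + 0.0228 = 0.0373 ≈ 0.037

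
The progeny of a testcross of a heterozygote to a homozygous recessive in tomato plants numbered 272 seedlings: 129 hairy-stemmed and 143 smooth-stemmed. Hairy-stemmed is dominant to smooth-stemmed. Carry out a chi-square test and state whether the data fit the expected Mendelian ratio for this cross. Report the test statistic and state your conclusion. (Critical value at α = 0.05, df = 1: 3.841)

0.721; consistent

A testcross of a heterozygote (Aa × aa) gives a 1:1 phenotypic ratio.
Total ratio parts = 2. Expected numbers out of 272:
  hairy-stemmed: 272 × 1/2 = 136
  smooth-stemmed: 272 × 1/2 = 136
χ² = Σ (O − E)² / E
  hairy-stemmed: (129 − 136)² / 136 = 0.3603
  smooth-stemmed: (143 − 136)² / 136 = 0.3603
χ² = 0.3603 + 0.3603 = 0.7206 ≈ 0.721
Degrees of freedom = 2 − 1 = 1; critical value at α = 0.05 is 3.841.
Since 0.721 < 3.841, we fail to reject the null hypothesis — the data are consistent with the 1:1 ratio.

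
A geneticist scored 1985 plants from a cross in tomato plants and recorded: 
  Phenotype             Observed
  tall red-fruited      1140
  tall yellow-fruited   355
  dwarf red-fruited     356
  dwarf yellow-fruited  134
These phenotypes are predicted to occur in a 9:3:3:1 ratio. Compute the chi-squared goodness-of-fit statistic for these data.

2.786

The 9:3:3:1 ratio has 16 parts, so with N = 1985 the expected counts are:
  tall red-fruited: 1985 × 9/16 = 1116.5625
  tall yellow-fruited: 1985 × 3/16 = 372.1875
  dwarf red-fruited: 1985 × 3/16 = 372.1875
  dwarf yellow-fruited: 1985 × 1/16 = 124.0625
χ² = Σ (O − E)² / E
  tall red-fruited: (1140 − 1116.5625)² / 1116.5625 = 0.4920
  tall yellow-fruited: (355 − 372.1875)² / 372.1875 = 0.7937
  dwarf red-fruited: (356 − 372.1875)² / 372.1875 = 0.7040
  dwarf yellow-fruited: (134 − 124.0625)² / 124.0625 = 0.7960
χ² = 0.4920 + 0.7937 + 0.7040 + 0.7960 = 2.7857 ≈ 2.786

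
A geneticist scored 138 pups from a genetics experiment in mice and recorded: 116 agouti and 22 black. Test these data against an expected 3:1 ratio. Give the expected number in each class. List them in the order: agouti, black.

Under the 3:1 hypothesis (Σ ratio = 4, N = 138):
  agouti: 138 × 3/4 = 103.5
  black: 138 × 1/4 = 34.5

103.5, 34.5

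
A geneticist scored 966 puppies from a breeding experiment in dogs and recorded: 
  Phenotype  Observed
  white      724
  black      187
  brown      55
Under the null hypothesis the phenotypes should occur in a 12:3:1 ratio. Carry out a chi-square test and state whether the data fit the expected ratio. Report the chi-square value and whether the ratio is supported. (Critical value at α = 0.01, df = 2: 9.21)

Under the 12:3:1 hypothesis (Σ ratio = 16, N = 966):
  white: 966 × 12/16 = 724.5
  black: 966 × 3/16 = 181.125
  brown: 966 × 1/16 = 60.375
χ² = Σ (O − E)² / E
  white: (724 − 724.5)² / 724.5 = 0.0003
  black: (187 − 181.125)² / 181.125 = 0.1906
  brown: (55 − 60.375)² / 60.375 = 0.4785
χ² = 0.0003 + 0.1906 + 0.4785 = 0.6694 ≈ 0.669
Degrees of freedom = 3 − 1 = 2; critical value at α = 0.01 is 9.21.
Since 0.669 < 9.21, we fail to reject the null hypothesis — the data are consistent with the 12:3:1 ratio.

0.669; consistent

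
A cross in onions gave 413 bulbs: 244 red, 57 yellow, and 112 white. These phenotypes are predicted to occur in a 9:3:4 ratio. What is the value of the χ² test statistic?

Under the 9:3:4 hypothesis (Σ ratio = 16, N = 413):
  red: 413 × 9/16 = 232.3125
  yellow: 413 × 3/16 = 77.4375
  white: 413 × 4/16 = 103.25
χ² = Σ (O − E)² / E
  red: (244 − 232.3125)² / 232.3125 = 0.5880
  yellow: (57 − 77.4375)² / 77.4375 = 5.3939
  white: (112 − 103.25)² / 103.25 = 0.7415
χ² = 0.5880 + 5.3939 + 0.7415 = 6.7234 ≈ 6.723

6.723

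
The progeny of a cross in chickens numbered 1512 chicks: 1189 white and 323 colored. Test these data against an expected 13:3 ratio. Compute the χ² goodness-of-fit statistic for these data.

6.774

The 13:3 ratio has 16 parts, so with N = 1512 the expected counts are:
  white: 1512 × 13/16 = 1228.5
  colored: 1512 × 3/16 = 283.5
χ² = Σ (O − E)² / E
  white: (1189 − 1228.5)² / 1228.5 = 1.2700
  colored: (323 − 283.5)² / 283.5 = 5.5035
χ² = 1.2700 + 5.5035 = 6.7735 ≈ 6.774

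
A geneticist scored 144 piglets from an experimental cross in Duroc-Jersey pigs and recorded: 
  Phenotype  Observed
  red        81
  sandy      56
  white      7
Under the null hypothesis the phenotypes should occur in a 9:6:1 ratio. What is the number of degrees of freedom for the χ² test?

A goodness-of-fit test with 3 phenotype classes has df = 3 − 1 = 2.

2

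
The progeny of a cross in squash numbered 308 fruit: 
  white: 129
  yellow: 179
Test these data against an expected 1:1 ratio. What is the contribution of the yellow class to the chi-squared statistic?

Under the 1:1 hypothesis (Σ ratio = 2, N = 308):
  white: 308 × 1/2 = 154
  yellow: 308 × 1/2 = 154
Contribution of yellow: (179 − 154)² / 154 = 4.0584

4.058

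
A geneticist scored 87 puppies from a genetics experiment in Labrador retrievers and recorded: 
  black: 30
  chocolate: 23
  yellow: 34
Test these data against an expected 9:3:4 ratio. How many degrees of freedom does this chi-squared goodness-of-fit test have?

A goodness-of-fit test with 3 phenotype classes has df = 3 − 1 = 2.

2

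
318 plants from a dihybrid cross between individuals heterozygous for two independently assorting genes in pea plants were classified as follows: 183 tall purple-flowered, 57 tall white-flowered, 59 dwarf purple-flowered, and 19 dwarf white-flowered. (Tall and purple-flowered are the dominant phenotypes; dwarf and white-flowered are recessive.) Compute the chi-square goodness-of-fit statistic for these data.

0.256

A dihybrid F₂ with independent assortment and complete dominance at both loci gives a 9:3:3:1 phenotypic ratio.
The 9:3:3:1 ratio has 16 parts, so with N = 318 the expected counts are:
  tall purple-flowered: 318 × 9/16 = 178.875
  tall white-flowered: 318 × 3/16 = 59.625
  dwarf purple-flowered: 318 × 3/16 = 59.625
  dwarf white-flowered: 318 × 1/16 = 19.875
χ² = Σ (O − E)² / E
  tall purple-flowered: (183 − 178.875)² / 178.875 = 0.0951
  tall white-flowered: (57 − 59.625)² / 59.625 = 0.1156
  dwarf purple-flowered: (59 − 59.625)² / 59.625 = 0.0066
  dwarf white-flowered: (19 − 19.875)² / 19.875 = 0.0385
χ² = 0.0951 + 0.1156 + 0.0066 + 0.0385 = 0.2558 ≈ 0.256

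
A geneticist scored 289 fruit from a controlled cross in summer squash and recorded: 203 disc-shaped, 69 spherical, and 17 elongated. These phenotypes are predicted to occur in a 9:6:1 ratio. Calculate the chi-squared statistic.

24.427

Total ratio parts = 16. Expected numbers out of 289:
  disc-shaped: 289 × 9/16 = 162.5625
  spherical: 289 × 6/16 = 108.375
  elongated: 289 × 1/16 = 18.0625
χ² = Σ (O − E)² / E
  disc-shaped: (203 − 162.5625)² / 162.5625 = 10.0588
  spherical: (69 − 108.375)² / 108.375 = 14.3058
  elongated: (17 − 18.0625)² / 18.0625 = 0.0625
χ² = 10.0588 + 14.3058 + 0.0625 = 24.4271 ≈ 24.427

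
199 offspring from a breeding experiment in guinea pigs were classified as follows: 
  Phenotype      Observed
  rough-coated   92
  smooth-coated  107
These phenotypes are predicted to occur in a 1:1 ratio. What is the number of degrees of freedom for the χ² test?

A goodness-of-fit test with 2 phenotype classes has df = 2 − 1 = 1.

1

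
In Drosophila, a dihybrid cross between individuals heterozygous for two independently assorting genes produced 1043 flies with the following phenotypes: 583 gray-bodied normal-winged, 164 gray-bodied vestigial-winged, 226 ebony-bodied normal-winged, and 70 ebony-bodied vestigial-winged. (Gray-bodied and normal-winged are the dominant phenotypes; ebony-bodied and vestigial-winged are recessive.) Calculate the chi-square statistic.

A dihybrid F₂ with independent assortment and complete dominance at both loci gives a 9:3:3:1 phenotypic ratio.
Under the 9:3:3:1 hypothesis (Σ ratio = 16, N = 1043):
  gray-bodied normal-winged: 1043 × 9/16 = 586.6875
  gray-bodied vestigial-winged: 1043 × 3/16 = 195.5625
  ebony-bodied normal-winged: 1043 × 3/16 = 195.5625
  ebony-bodied vestigial-winged: 1043 × 1/16 = 65.1875
χ² = Σ (O − E)² / E
  gray-bodied normal-winged: (583 − 586.6875)² / 586.6875 = 0.0232
  gray-bodied vestigial-winged: (164 − 195.5625)² / 195.5625 = 5.0940
  ebony-bodied normal-winged: (226 − 195.5625)² / 195.5625 = 4.7373
  ebony-bodied vestigial-winged: (70 − 65.1875)² / 65.1875 = 0.3553
χ² = 0.0232 + 5.0940 + 4.7373 + 0.3553 = 10.2098 ≈ 10.210

10.210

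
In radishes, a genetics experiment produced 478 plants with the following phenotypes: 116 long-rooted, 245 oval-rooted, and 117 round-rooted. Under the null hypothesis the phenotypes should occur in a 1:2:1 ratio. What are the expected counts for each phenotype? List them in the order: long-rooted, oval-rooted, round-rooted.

119.5, 239, 119.5

The 1:2:1 ratio has 4 parts, so with N = 478 the expected counts are:
  long-rooted: 478 × 1/4 = 119.5
  oval-rooted: 478 × 2/4 = 239
  round-rooted: 478 × 1/4 = 119.5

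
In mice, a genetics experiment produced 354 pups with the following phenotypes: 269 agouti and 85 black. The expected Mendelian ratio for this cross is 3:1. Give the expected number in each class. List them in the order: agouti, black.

Expected counts for N = 354 under a 3:1 ratio (total parts = 4):
  agouti: 354 × 3/4 = 265.5
  black: 354 × 1/4 = 88.5

265.5, 88.5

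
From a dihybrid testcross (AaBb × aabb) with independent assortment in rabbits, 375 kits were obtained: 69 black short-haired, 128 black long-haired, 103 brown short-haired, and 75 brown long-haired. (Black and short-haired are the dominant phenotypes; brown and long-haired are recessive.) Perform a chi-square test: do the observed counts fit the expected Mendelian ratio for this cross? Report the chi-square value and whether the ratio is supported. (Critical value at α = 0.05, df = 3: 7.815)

23.709; not consistent

A dihybrid testcross with independent assortment gives a 1:1:1:1 ratio.
Under the 1:1:1:1 hypothesis (Σ ratio = 4, N = 375):
  black short-haired: 375 × 1/4 = 93.75
  black long-haired: 375 × 1/4 = 93.75
  brown short-haired: 375 × 1/4 = 93.75
  brown long-haired: 375 × 1/4 = 93.75
χ² = Σ (O − E)² / E
  black short-haired: (69 − 93.75)² / 93.75 = 6.5340
  black long-haired: (128 − 93.75)² / 93.75 = 12.5127
  brown short-haired: (103 − 93.75)² / 93.75 = 0.9127
  brown long-haired: (75 − 93.75)² / 93.75 = 3.7500
χ² = 6.5340 + 12.5127 + 0.9127 + 3.7500 = 23.7094 ≈ 23.709
Degrees of freedom = 4 − 1 = 3; critical value at α = 0.05 is 7.815.
Since 23.709 > 7.815, we reject the null hypothesis — the data do not fit the 1:1:1:1 ratio.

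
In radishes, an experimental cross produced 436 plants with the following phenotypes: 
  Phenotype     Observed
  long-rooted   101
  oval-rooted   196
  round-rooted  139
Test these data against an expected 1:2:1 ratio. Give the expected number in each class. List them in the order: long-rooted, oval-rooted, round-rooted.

109, 218, 109

Expected counts for N = 436 under a 1:2:1 ratio (total parts = 4):
  long-rooted: 436 × 1/4 = 109
  oval-rooted: 436 × 2/4 = 218
  round-rooted: 436 × 1/4 = 109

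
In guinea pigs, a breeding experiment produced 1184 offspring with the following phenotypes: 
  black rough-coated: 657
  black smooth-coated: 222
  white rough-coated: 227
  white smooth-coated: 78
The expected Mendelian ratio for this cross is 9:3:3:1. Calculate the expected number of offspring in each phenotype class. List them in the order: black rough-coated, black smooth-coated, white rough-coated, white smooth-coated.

Total ratio parts = 16. Expected numbers out of 1184:
  black rough-coated: 1184 × 9/16 = 666
  black smooth-coated: 1184 × 3/16 = 222
  white rough-coated: 1184 × 3/16 = 222
  white smooth-coated: 1184 × 1/16 = 74

666, 222, 222, 74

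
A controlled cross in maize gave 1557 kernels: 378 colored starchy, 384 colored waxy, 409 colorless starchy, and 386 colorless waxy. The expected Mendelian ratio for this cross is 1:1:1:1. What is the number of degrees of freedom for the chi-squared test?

A goodness-of-fit test with 4 phenotype classes has df = 4 − 1 = 3.

3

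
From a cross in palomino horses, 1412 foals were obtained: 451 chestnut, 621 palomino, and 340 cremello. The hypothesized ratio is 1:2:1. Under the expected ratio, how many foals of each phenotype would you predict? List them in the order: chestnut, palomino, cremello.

353, 706, 353

Under the 1:2:1 hypothesis (Σ ratio = 4, N = 1412):
  chestnut: 1412 × 1/4 = 353
  palomino: 1412 × 2/4 = 706
  cremello: 1412 × 1/4 = 353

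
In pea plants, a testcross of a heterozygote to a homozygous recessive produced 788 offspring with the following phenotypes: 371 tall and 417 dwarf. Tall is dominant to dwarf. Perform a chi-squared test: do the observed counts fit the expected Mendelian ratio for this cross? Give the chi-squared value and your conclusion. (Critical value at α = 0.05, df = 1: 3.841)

A testcross of a heterozygote (Aa × aa) gives a 1:1 phenotypic ratio.
Expected counts for N = 788 under a 1:1 ratio (total parts = 2):
  tall: 788 × 1/2 = 394
  dwarf: 788 × 1/2 = 394
χ² = Σ (O − E)² / E
  tall: (371 − 394)² / 394 = 1.3426
  dwarf: (417 − 394)² / 394 = 1.3426
χ² = 1.3426 + 1.3426 = 2.6852 ≈ 2.685
Degrees of freedom = 2 − 1 = 1; critical value at α = 0.05 is 3.841.
Since 2.685 < 3.841, we fail to reject the null hypothesis — the data are consistent with the 1:1 ratio.

2.685; consistent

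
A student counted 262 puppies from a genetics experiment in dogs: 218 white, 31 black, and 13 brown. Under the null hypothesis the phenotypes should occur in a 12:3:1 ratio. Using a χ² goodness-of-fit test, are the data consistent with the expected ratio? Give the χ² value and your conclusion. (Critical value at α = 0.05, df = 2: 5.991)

9.735; not consistent

Total ratio parts = 16. Expected numbers out of 262:
  white: 262 × 12/16 = 196.5
  black: 262 × 3/16 = 49.125
  brown: 262 × 1/16 = 16.375
χ² = Σ (O − E)² / E
  white: (218 − 196.5)² / 196.5 = 2.3524
  black: (31 − 49.125)² / 49.125 = 6.6873
  brown: (13 − 16.375)² / 16.375 = 0.6956
χ² = 2.3524 + 6.6873 + 0.6956 = 9.7353 ≈ 9.735
Degrees of freedom = 3 − 1 = 2; critical value at α = 0.05 is 5.991.
Since 9.735 > 5.991, we reject the null hypothesis — the data do not fit the 12:3:1 ratio.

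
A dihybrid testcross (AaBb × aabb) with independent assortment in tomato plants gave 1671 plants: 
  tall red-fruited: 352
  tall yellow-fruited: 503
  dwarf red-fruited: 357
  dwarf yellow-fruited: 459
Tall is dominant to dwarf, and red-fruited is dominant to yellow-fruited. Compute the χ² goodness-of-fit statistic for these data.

A dihybrid testcross with independent assortment gives a 1:1:1:1 ratio.
Expected counts for N = 1671 under a 1:1:1:1 ratio (total parts = 4):
  tall red-fruited: 1671 × 1/4 = 417.75
  tall yellow-fruited: 1671 × 1/4 = 417.75
  dwarf red-fruited: 1671 × 1/4 = 417.75
  dwarf yellow-fruited: 1671 × 1/4 = 417.75
χ² = Σ (O − E)² / E
  tall red-fruited: (352 − 417.75)² / 417.75 = 10.3484
  tall yellow-fruited: (503 − 417.75)² / 417.75 = 17.3969
  dwarf red-fruited: (357 − 417.75)² / 417.75 = 8.8344
  dwarf yellow-fruited: (459 − 417.75)² / 417.75 = 4.0732
χ² = 10.3484 + 17.3969 + 8.8344 + 4.0732 = 40.6529 ≈ 40.653

40.653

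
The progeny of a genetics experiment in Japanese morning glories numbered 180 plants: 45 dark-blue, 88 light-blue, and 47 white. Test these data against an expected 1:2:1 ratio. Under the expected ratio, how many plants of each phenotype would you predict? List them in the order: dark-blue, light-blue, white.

The 1:2:1 ratio has 4 parts, so with N = 180 the expected counts are:
  dark-blue: 180 × 1/4 = 45
  light-blue: 180 × 2/4 = 90
  white: 180 × 1/4 = 45

45, 90, 45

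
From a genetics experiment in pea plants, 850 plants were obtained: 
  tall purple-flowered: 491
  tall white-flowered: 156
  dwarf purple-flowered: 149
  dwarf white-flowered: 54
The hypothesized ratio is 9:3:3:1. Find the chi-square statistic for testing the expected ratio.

1.108

The 9:3:3:1 ratio has 16 parts, so with N = 850 the expected counts are:
  tall purple-flowered: 850 × 9/16 = 478.125
  tall white-flowered: 850 × 3/16 = 159.375
  dwarf purple-flowered: 850 × 3/16 = 159.375
  dwarf white-flowered: 850 × 1/16 = 53.125
χ² = Σ (O − E)² / E
  tall purple-flowered: (491 − 478.125)² / 478.125 = 0.3467
  tall white-flowered: (156 − 159.375)² / 159.375 = 0.0715
  dwarf purple-flowered: (149 − 159.375)² / 159.375 = 0.6754
  dwarf white-flowered: (54 − 53.125)² / 53.125 = 0.0144
χ² = 0.3467 + 0.0715 + 0.6754 + 0.0144 = 1.108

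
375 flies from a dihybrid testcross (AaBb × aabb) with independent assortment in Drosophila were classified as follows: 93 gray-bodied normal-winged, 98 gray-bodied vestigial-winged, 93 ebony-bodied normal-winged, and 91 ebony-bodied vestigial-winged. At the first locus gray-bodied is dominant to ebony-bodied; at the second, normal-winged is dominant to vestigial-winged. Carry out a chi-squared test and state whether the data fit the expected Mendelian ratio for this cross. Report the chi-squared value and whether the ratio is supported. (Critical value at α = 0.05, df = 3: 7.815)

0.285; consistent

A dihybrid testcross with independent assortment gives a 1:1:1:1 ratio.
The 1:1:1:1 ratio has 4 parts, so with N = 375 the expected counts are:
  gray-bodied normal-winged: 375 × 1/4 = 93.75
  gray-bodied vestigial-winged: 375 × 1/4 = 93.75
  ebony-bodied normal-winged: 375 × 1/4 = 93.75
  ebony-bodied vestigial-winged: 375 × 1/4 = 93.75
χ² = Σ (O − E)² / E
  gray-bodied normal-winged: (93 − 93.75)² / 93.75 = 0.0060
  gray-bodied vestigial-winged: (98 − 93.75)² / 93.75 = 0.1927
  ebony-bodied normal-winged: (93 − 93.75)² / 93.75 = 0.0060
  ebony-bodied vestigial-winged: (91 − 93.75)² / 93.75 = 0.0807
χ² = 0.0060 + 0.1927 + 0.0060 + 0.0807 = 0.2854 ≈ 0.285
Degrees of freedom = 4 − 1 = 3; critical value at α = 0.05 is 7.815.
Since 0.285 < 7.815, we fail to reject the null hypothesis — the data are consistent with the 1:1:1:1 ratio.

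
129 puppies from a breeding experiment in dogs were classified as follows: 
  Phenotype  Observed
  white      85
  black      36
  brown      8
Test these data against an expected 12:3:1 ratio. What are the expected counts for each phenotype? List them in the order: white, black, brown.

96.75, 24.1875, 8.0625

Expected counts for N = 129 under a 12:3:1 ratio (total parts = 16):
  white: 129 × 12/16 = 96.75
  black: 129 × 3/16 = 24.1875
  brown: 129 × 1/16 = 8.0625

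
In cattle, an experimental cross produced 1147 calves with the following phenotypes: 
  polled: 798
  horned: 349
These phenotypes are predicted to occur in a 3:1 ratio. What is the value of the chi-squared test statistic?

18.018

The 3:1 ratio has 4 parts, so with N = 1147 the expected counts are:
  polled: 1147 × 3/4 = 860.25
  horned: 1147 × 1/4 = 286.75
χ² = Σ (O − E)² / E
  polled: (798 − 860.25)² / 860.25 = 4.5046
  horned: (349 − 286.75)² / 286.75 = 13.5137
χ² = 4.5046 + 13.5137 = 18.0183 ≈ 18.018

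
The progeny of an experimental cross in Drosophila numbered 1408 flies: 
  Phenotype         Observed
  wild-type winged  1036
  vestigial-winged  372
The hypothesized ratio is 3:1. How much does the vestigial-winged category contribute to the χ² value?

Expected counts for N = 1408 under a 3:1 ratio (total parts = 4):
  wild-type winged: 1408 × 3/4 = 1056
  vestigial-winged: 1408 × 1/4 = 352
Contribution of vestigial-winged: (372 − 352)² / 352 = 1.1364

1.136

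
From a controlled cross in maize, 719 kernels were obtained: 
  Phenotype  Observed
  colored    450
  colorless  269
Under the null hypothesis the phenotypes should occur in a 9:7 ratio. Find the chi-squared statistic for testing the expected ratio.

Expected counts for N = 719 under a 9:7 ratio (total parts = 16):
  colored: 719 × 9/16 = 404.4375
  colorless: 719 × 7/16 = 314.5625
χ² = Σ (O − E)² / E
  colored: (450 − 404.4375)² / 404.4375 = 5.1329
  colorless: (269 − 314.5625)² / 314.5625 = 6.5995
χ² = 5.1329 + 6.5995 = 11.7324 ≈ 11.732

11.732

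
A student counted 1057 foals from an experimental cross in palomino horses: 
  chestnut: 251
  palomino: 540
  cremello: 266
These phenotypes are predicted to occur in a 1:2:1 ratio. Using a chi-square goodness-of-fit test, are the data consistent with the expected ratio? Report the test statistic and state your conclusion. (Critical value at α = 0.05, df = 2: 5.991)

0.926; consistent

Total ratio parts = 4. Expected numbers out of 1057:
  chestnut: 1057 × 1/4 = 264.25
  palomino: 1057 × 2/4 = 528.5
  cremello: 1057 × 1/4 = 264.25
χ² = Σ (O − E)² / E
  chestnut: (251 − 264.25)² / 264.25 = 0.6644
  palomino: (540 − 528.5)² / 528.5 = 0.2502
  cremello: (266 − 264.25)² / 264.25 = 0.0116
χ² = 0.6644 + 0.2502 + 0.0116 = 0.9262 ≈ 0.926
Degrees of freedom = 3 − 1 = 2; critical value at α = 0.05 is 5.991.
Since 0.926 < 5.991, we fail to reject the null hypothesis — the data are consistent with the 1:2:1 ratio.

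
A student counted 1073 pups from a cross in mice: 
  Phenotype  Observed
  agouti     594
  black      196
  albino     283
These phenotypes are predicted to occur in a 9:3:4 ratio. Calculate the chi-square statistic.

Under the 9:3:4 hypothesis (Σ ratio = 16, N = 1073):
  agouti: 1073 × 9/16 = 603.5625
  black: 1073 × 3/16 = 201.1875
  albino: 1073 × 4/16 = 268.25
χ² = Σ (O − E)² / E
  agouti: (594 − 603.5625)² / 603.5625 = 0.1515
  black: (196 − 201.1875)² / 201.1875 = 0.1338
  albino: (283 − 268.25)² / 268.25 = 0.8110
χ² = 0.1515 + 0.1338 + 0.8110 = 1.0963 ≈ 1.096

1.096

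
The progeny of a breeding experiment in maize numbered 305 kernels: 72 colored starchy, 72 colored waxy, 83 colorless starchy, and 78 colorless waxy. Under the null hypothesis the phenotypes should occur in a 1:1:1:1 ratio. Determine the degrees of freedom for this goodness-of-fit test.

A goodness-of-fit test with 4 phenotype classes has df = 4 − 1 = 3.

3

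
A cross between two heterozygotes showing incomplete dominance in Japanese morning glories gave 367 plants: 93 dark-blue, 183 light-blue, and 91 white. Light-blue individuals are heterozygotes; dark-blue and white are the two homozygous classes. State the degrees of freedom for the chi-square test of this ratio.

2

With incomplete dominance, a heterozygote × heterozygote cross gives a 1:2:1 phenotypic ratio.
A goodness-of-fit test with 3 phenotype classes has df = 3 − 1 = 2.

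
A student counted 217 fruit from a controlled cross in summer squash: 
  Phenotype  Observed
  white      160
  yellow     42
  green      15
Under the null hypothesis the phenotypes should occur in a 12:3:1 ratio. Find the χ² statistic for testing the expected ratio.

0.241

Under the 12:3:1 hypothesis (Σ ratio = 16, N = 217):
  white: 217 × 12/16 = 162.75
  yellow: 217 × 3/16 = 40.6875
  green: 217 × 1/16 = 13.5625
χ² = Σ (O − E)² / E
  white: (160 − 162.75)² / 162.75 = 0.0465
  yellow: (42 − 40.6875)² / 40.6875 = 0.0423
  green: (15 − 13.5625)² / 13.5625 = 0.1524
χ² = 0.0465 + 0.0423 + 0.1524 = 0.2412 ≈ 0.241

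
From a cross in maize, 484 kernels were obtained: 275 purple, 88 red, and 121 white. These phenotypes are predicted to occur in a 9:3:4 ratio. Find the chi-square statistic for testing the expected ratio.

0.111

Under the 9:3:4 hypothesis (Σ ratio = 16, N = 484):
  purple: 484 × 9/16 = 272.25
  red: 484 × 3/16 = 90.75
  white: 484 × 4/16 = 121
χ² = Σ (O − E)² / E
  purple: (275 − 272.25)² / 272.25 = 0.0278
  red: (88 − 90.75)² / 90.75 = 0.0833
  white: (121 − 121)² / 121 = 0.0000
χ² = 0.0278 + 0.0833 + 0.0000 = 0.1111 ≈ 0.111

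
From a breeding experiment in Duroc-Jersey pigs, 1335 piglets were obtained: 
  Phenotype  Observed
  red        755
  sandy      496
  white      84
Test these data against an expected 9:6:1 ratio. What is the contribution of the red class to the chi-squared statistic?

Total ratio parts = 16. Expected numbers out of 1335:
  red: 1335 × 9/16 = 750.9375
  sandy: 1335 × 6/16 = 500.625
  white: 1335 × 1/16 = 83.4375
Contribution of red: (755 − 750.9375)² / 750.9375 = 0.0220

0.022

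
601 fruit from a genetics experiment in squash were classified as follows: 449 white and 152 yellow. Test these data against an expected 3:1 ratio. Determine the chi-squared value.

0.027

Total ratio parts = 4. Expected numbers out of 601:
  white: 601 × 3/4 = 450.75
  yellow: 601 × 1/4 = 150.25
χ² = Σ (O − E)² / E
  white: (449 − 450.75)² / 450.75 = 0.0068
  yellow: (152 − 150.25)² / 150.25 = 0.0204
χ² = 0.0068 + 0.0204 = 0.0272 ≈ 0.027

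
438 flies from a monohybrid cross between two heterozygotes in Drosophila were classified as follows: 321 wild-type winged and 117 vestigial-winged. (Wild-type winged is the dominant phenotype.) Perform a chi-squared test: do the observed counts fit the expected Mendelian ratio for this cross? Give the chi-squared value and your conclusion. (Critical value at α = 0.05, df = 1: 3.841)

For a monohybrid cross between heterozygotes with complete dominance, the expected phenotypic ratio is 3:1.
Expected counts for N = 438 under a 3:1 ratio (total parts = 4):
  wild-type winged: 438 × 3/4 = 328.5
  vestigial-winged: 438 × 1/4 = 109.5
χ² = Σ (O − E)² / E
  wild-type winged: (321 − 328.5)² / 328.5 = 0.1712
  vestigial-winged: (117 − 109.5)² / 109.5 = 0.5137
χ² = 0.1712 + 0.5137 = 0.6849 ≈ 0.685
Degrees of freedom = 2 − 1 = 1; critical value at α = 0.05 is 3.841.
Since 0.685 < 3.841, we fail to reject the null hypothesis — the data are consistent with the 3:1 ratio.

0.685; consistent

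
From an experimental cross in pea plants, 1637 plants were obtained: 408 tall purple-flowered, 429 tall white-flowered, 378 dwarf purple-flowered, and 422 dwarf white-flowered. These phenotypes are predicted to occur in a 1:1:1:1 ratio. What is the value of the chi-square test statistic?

3.740

The 1:1:1:1 ratio has 4 parts, so with N = 1637 the expected counts are:
  tall purple-flowered: 1637 × 1/4 = 409.25
  tall white-flowered: 1637 × 1/4 = 409.25
  dwarf purple-flowered: 1637 × 1/4 = 409.25
  dwarf white-flowered: 1637 × 1/4 = 409.25
χ² = Σ (O − E)² / E
  tall purple-flowered: (408 − 409.25)² / 409.25 = 0.0038
  tall white-flowered: (429 − 409.25)² / 409.25 = 0.9531
  dwarf purple-flowered: (378 − 409.25)² / 409.25 = 2.3862
  dwarf white-flowered: (422 − 409.25)² / 409.25 = 0.3972
χ² = 0.0038 + 0.9531 + 2.3862 + 0.3972 = 3.7403 ≈ 3.740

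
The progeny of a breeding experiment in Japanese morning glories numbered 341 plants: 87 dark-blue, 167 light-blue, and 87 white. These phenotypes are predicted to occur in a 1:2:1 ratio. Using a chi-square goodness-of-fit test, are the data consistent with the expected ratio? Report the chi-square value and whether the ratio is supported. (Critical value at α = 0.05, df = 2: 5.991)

Under the 1:2:1 hypothesis (Σ ratio = 4, N = 341):
  dark-blue: 341 × 1/4 = 85.25
  light-blue: 341 × 2/4 = 170.5
  white: 341 × 1/4 = 85.25
χ² = Σ (O − E)² / E
  dark-blue: (87 − 85.25)² / 85.25 = 0.0359
  light-blue: (167 − 170.5)² / 170.5 = 0.0718
  white: (87 − 85.25)² / 85.25 = 0.0359
χ² = 0.0359 + 0.0718 + 0.0359 = 0.1436 ≈ 0.144
Degrees of freedom = 3 − 1 = 2; critical value at α = 0.05 is 5.991.
Since 0.144 < 5.991, we fail to reject the null hypothesis — the data are consistent with the 1:2:1 ratio.

0.144; consistent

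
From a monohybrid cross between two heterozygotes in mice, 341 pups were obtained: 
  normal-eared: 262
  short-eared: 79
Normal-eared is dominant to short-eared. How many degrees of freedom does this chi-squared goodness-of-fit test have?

For a monohybrid cross between heterozygotes with complete dominance, the expected phenotypic ratio is 3:1.
A goodness-of-fit test with 2 phenotype classes has df = 2 − 1 = 1.

1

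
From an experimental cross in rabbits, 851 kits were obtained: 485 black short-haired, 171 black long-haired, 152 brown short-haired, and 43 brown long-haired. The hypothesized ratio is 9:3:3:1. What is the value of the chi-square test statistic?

Expected counts for N = 851 under a 9:3:3:1 ratio (total parts = 16):
  black short-haired: 851 × 9/16 = 478.6875
  black long-haired: 851 × 3/16 = 159.5625
  brown short-haired: 851 × 3/16 = 159.5625
  brown long-haired: 851 × 1/16 = 53.1875
χ² = Σ (O − E)² / E
  black short-haired: (485 − 478.6875)² / 478.6875 = 0.0832
  black long-haired: (171 − 159.5625)² / 159.5625 = 0.8198
  brown short-haired: (152 − 159.5625)² / 159.5625 = 0.3584
  brown long-haired: (43 − 53.1875)² / 53.1875 = 1.9513
χ² = 0.0832 + 0.8198 + 0.3584 + 1.9513 = 3.2127 ≈ 3.213

3.213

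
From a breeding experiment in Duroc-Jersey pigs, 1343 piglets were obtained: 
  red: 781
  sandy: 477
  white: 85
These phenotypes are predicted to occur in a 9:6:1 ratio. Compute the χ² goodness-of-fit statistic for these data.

2.286

Under the 9:6:1 hypothesis (Σ ratio = 16, N = 1343):
  red: 1343 × 9/16 = 755.4375
  sandy: 1343 × 6/16 = 503.625
  white: 1343 × 1/16 = 83.9375
χ² = Σ (O − E)² / E
  red: (781 − 755.4375)² / 755.4375 = 0.8650
  sandy: (477 − 503.625)² / 503.625 = 1.4076
  white: (85 − 83.9375)² / 83.9375 = 0.0134
χ² = 0.8650 + 1.4076 + 0.0134 = 2.286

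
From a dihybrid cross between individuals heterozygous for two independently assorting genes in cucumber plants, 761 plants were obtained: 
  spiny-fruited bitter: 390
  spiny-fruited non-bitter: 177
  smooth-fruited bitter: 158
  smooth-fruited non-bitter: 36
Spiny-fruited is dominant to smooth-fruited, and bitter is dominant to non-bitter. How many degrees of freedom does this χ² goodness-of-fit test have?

A dihybrid F₂ with independent assortment and complete dominance at both loci gives a 9:3:3:1 phenotypic ratio.
A goodness-of-fit test with 4 phenotype classes has df = 4 − 1 = 3.

3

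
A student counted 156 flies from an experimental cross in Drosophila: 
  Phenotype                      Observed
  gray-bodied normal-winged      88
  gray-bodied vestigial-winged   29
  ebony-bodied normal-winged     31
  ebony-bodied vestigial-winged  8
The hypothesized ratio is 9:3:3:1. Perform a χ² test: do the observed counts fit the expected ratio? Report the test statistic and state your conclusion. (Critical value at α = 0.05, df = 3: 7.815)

0.422; consistent

The 9:3:3:1 ratio has 16 parts, so with N = 156 the expected counts are:
  gray-bodied normal-winged: 156 × 9/16 = 87.75
  gray-bodied vestigial-winged: 156 × 3/16 = 29.25
  ebony-bodied normal-winged: 156 × 3/16 = 29.25
  ebony-bodied vestigial-winged: 156 × 1/16 = 9.75
χ² = Σ (O − E)² / E
  gray-bodied normal-winged: (88 − 87.75)² / 87.75 = 0.0007
  gray-bodied vestigial-winged: (29 − 29.25)² / 29.25 = 0.0021
  ebony-bodied normal-winged: (31 − 29.25)² / 29.25 = 0.1047
  ebony-bodied vestigial-winged: (8 − 9.75)² / 9.75 = 0.3141
χ² = 0.0007 + 0.0021 + 0.1047 + 0.3141 = 0.4216 ≈ 0.422
Degrees of freedom = 4 − 1 = 3; critical value at α = 0.05 is 7.815.
Since 0.422 < 7.815, we fail to reject the null hypothesis — the data are consistent with the 9:3:3:1 ratio.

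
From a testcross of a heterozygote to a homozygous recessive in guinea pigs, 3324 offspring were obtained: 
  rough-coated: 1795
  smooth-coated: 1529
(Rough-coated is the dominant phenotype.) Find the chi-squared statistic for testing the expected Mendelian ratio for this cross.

21.286

A testcross of a heterozygote (Aa × aa) gives a 1:1 phenotypic ratio.
Under the 1:1 hypothesis (Σ ratio = 2, N = 3324):
  rough-coated: 3324 × 1/2 = 1662
  smooth-coated: 3324 × 1/2 = 1662
χ² = Σ (O − E)² / E
  rough-coated: (1795 − 1662)² / 1662 = 10.6432
  smooth-coated: (1529 − 1662)² / 1662 = 10.6432
χ² = 10.6432 + 10.6432 = 21.2864 ≈ 21.286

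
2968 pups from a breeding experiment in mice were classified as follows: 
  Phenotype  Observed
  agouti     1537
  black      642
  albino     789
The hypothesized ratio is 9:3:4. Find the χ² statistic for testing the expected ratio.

Total ratio parts = 16. Expected numbers out of 2968:
  agouti: 2968 × 9/16 = 1669.5
  black: 2968 × 3/16 = 556.5
  albino: 2968 × 4/16 = 742
χ² = Σ (O − E)² / E
  agouti: (1537 − 1669.5)² / 1669.5 = 10.5159
  black: (642 − 556.5)² / 556.5 = 13.1361
  albino: (789 − 742)² / 742 = 2.9771
χ² = 10.5159 + 13.1361 + 2.9771 = 26.6291 ≈ 26.629

26.629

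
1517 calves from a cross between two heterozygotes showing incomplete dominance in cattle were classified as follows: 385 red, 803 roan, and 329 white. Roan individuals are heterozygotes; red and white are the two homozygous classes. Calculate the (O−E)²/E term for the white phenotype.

6.658

With incomplete dominance, a heterozygote × heterozygote cross gives a 1:2:1 phenotypic ratio.
Expected counts for N = 1517 under a 1:2:1 ratio (total parts = 4):
  red: 1517 × 1/4 = 379.25
  roan: 1517 × 2/4 = 758.5
  white: 1517 × 1/4 = 379.25
Contribution of white: (329 − 379.25)² / 379.25 = 6.6580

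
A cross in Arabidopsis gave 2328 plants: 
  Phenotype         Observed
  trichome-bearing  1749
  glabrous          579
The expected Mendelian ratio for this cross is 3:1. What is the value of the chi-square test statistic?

0.021

Expected counts for N = 2328 under a 3:1 ratio (total parts = 4):
  trichome-bearing: 2328 × 3/4 = 1746
  glabrous: 2328 × 1/4 = 582
χ² = Σ (O − E)² / E
  trichome-bearing: (1749 − 1746)² / 1746 = 0.0052
  glabrous: (579 − 582)² / 582 = 0.0155
χ² = 0.0052 + 0.0155 = 0.0207 ≈ 0.021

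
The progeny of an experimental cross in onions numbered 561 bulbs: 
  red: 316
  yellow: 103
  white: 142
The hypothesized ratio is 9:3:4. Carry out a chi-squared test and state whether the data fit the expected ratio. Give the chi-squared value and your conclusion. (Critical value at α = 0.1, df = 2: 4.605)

0.068; consistent

The 9:3:4 ratio has 16 parts, so with N = 561 the expected counts are:
  red: 561 × 9/16 = 315.5625
  yellow: 561 × 3/16 = 105.1875
  white: 561 × 4/16 = 140.25
χ² = Σ (O − E)² / E
  red: (316 − 315.5625)² / 315.5625 = 0.0006
  yellow: (103 − 105.1875)² / 105.1875 = 0.0455
  white: (142 − 140.25)² / 140.25 = 0.0218
χ² = 0.0006 + 0.0455 + 0.0218 = 0.0679 ≈ 0.068
Degrees of freedom = 3 − 1 = 2; critical value at α = 0.1 is 4.605.
Since 0.068 < 4.605, we fail to reject the null hypothesis — the data are consistent with the 9:3:4 ratio.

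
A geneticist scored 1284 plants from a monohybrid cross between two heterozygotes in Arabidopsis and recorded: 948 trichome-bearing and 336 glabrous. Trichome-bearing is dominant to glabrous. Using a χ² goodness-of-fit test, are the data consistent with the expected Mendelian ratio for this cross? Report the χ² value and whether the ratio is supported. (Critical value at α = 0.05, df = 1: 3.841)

For a monohybrid cross between heterozygotes with complete dominance, the expected phenotypic ratio is 3:1.
The 3:1 ratio has 4 parts, so with N = 1284 the expected counts are:
  trichome-bearing: 1284 × 3/4 = 963
  glabrous: 1284 × 1/4 = 321
χ² = Σ (O − E)² / E
  trichome-bearing: (948 − 963)² / 963 = 0.2336
  glabrous: (336 − 321)² / 321 = 0.7009
χ² = 0.2336 + 0.7009 = 0.9345 ≈ 0.935
Degrees of freedom = 2 − 1 = 1; critical value at α = 0.05 is 3.841.
Since 0.935 < 3.841, we fail to reject the null hypothesis — the data are consistent with the 3:1 ratio.

0.935; consistent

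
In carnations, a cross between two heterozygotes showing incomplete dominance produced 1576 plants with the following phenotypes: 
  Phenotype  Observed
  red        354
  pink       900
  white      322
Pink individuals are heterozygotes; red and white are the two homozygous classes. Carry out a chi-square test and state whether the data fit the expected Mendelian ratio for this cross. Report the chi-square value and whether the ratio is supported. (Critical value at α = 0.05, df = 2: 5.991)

With incomplete dominance, a heterozygote × heterozygote cross gives a 1:2:1 phenotypic ratio.
The 1:2:1 ratio has 4 parts, so with N = 1576 the expected counts are:
  red: 1576 × 1/4 = 394
  pink: 1576 × 2/4 = 788
  white: 1576 × 1/4 = 394
χ² = Σ (O − E)² / E
  red: (354 − 394)² / 394 = 4.0609
  pink: (900 − 788)² / 788 = 15.9188
  white: (322 − 394)² / 394 = 13.1574
χ² = 4.0609 + 15.9188 + 13.1574 = 33.1371 ≈ 33.137
Degrees of freedom = 3 − 1 = 2; critical value at α = 0.05 is 5.991.
Since 33.137 > 5.991, we reject the null hypothesis — the data do not fit the 1:2:1 ratio.

33.137; not consistent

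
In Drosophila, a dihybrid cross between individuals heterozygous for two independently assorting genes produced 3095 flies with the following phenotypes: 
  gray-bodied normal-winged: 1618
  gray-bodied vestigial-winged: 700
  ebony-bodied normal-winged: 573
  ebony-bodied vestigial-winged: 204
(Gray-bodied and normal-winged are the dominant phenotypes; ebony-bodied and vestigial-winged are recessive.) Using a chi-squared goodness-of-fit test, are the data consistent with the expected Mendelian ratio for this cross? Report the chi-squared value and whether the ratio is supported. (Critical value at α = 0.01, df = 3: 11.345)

34.035; not consistent

A dihybrid F₂ with independent assortment and complete dominance at both loci gives a 9:3:3:1 phenotypic ratio.
Expected counts for N = 3095 under a 9:3:3:1 ratio (total parts = 16):
  gray-bodied normal-winged: 3095 × 9/16 = 1740.9375
  gray-bodied vestigial-winged: 3095 × 3/16 = 580.3125
  ebony-bodied normal-winged: 3095 × 3/16 = 580.3125
  ebony-bodied vestigial-winged: 3095 × 1/16 = 193.4375
χ² = Σ (O − E)² / E
  gray-bodied normal-winged: (1618 − 1740.9375)² / 1740.9375 = 8.6813
  gray-bodied vestigial-winged: (700 − 580.3125)² / 580.3125 = 24.6851
  ebony-bodied normal-winged: (573 − 580.3125)² / 580.3125 = 0.0921
  ebony-bodied vestigial-winged: (204 − 193.4375)² / 193.4375 = 0.5768
χ² = 8.6813 + 24.6851 + 0.0921 + 0.5768 = 34.0353 ≈ 34.035
Degrees of freedom = 4 − 1 = 3; critical value at α = 0.01 is 11.345.
Since 34.035 > 11.345, we reject the null hypothesis — the data do not fit the 9:3:3:1 ratio.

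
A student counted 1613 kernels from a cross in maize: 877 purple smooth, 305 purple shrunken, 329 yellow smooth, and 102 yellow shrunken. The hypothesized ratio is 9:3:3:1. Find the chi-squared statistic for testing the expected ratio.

Under the 9:3:3:1 hypothesis (Σ ratio = 16, N = 1613):
  purple smooth: 1613 × 9/16 = 907.3125
  purple shrunken: 1613 × 3/16 = 302.4375
  yellow smooth: 1613 × 3/16 = 302.4375
  yellow shrunken: 1613 × 1/16 = 100.8125
χ² = Σ (O − E)² / E
  purple smooth: (877 − 907.3125)² / 907.3125 = 1.0127
  purple shrunken: (305 − 302.4375)² / 302.4375 = 0.0217
  yellow smooth: (329 − 302.4375)² / 302.4375 = 2.3329
  yellow shrunken: (102 − 100.8125)² / 100.8125 = 0.0140
χ² = 1.0127 + 0.0217 + 2.3329 + 0.0140 = 3.3813 ≈ 3.381

3.381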